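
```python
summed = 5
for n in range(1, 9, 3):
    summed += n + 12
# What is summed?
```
Trace:
  summed=5
  summed=18, n=1
  summed=34, n=4
  summed=53, n=7

Final answer: 53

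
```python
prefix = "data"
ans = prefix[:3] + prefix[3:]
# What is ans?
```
Trace:
  prefix='data'
  prefix='data', ans='data'

Final answer: 'data'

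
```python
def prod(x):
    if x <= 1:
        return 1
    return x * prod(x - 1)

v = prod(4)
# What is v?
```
Call trace:
prod(x=4)
  prod(x=3)
    prod(x=2)
      prod(x=1)
      -> return 1
    -> return 2
  -> return 6
-> return 24

Final answer: 24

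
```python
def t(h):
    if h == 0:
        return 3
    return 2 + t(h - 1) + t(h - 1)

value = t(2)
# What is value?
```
Call trace (a repeated sub-call is expanded the first time; later identical calls just restate its return value):
t(h=2)
  t(h=1)
    t(h=0)
    -> return 3
    t(h=0)
    -> return 3
  -> return 8
  t(h=1) -> return 8  (same call as traced above)
-> return 18

Final answer: 18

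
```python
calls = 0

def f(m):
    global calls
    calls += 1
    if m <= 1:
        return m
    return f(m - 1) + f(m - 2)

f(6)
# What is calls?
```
Call trace (a repeated sub-call is expanded the first time; later identical calls just restate its return value):
f(m=6)
  f(m=5)
    f(m=4)
      f(m=3)
        f(m=2)
          f(m=1)
          -> return 1
          f(m=0)
          -> return 0
        -> return 1
        f(m=1)
        -> return 1
      -> return 2
      f(m=2) -> return 1  (same call as traced above)
    -> return 3
    f(m=3) -> return 2  (same call as traced above)
  -> return 5
  f(m=4) -> return 3  (same call as traced above)
-> return 8

calls is incremented once per call, so count the calls in each subtree. Let C(m) = number of calls made by f(m).
C(0) = C(1) = 1 (base case, no recursion); C(m) = 1 + C(m - 1) + C(m - 2) otherwise.
C(2) = 1 + C(1) + C(0) = 1 + 1 + 1 = 3
C(3) = 1 + C(2) + C(1) = 1 + 3 + 1 = 5
C(4) = 1 + C(3) + C(2) = 1 + 5 + 3 = 9
C(5) = 1 + C(4) + C(3) = 1 + 9 + 5 = 15
C(6) = 1 + C(5) + C(4) = 1 + 15 + 9 = 25
calls = C(6) = 25

Final answer: 25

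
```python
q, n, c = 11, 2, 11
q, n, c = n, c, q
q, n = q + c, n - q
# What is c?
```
Trace:
  q=11, n=2, c=11
  q=2, n=11, c=11
  q=13, n=9, c=11

Final answer: 11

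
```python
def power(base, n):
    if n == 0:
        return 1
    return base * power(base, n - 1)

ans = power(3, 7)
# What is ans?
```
Call trace:
power(base=3, n=7)
  power(base=3, n=6)
    power(base=3, n=5)
      power(base=3, n=4)
        power(base=3, n=3)
          power(base=3, n=2)
            power(base=3, n=1)
              power(base=3, n=0)
              -> return 1
            -> return 3
          -> return 9
        -> return 27
      -> return 81
    -> return 243
  -> return 729
-> return 2187

Final answer: 2187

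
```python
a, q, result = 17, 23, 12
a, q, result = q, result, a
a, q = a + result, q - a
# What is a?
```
Trace:
  a=17, q=23, result=12
  a=23, q=12, result=17
  a=40, q=-11, result=17

Final answer: 40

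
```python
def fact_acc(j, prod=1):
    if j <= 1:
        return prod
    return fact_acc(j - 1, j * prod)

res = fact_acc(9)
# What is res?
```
Call trace:
fact_acc(j=9, prod=1)
  fact_acc(j=8, prod=9)
    fact_acc(j=7, prod=72)
      fact_acc(j=6, prod=504)
        fact_acc(j=5, prod=3024)
          fact_acc(j=4, prod=15120)
            fact_acc(j=3, prod=60480)
              fact_acc(j=2, prod=181440)
                fact_acc(j=1, prod=362880)
                -> return 362880
              -> return 362880
            -> return 362880
          -> return 362880
        -> return 362880
      -> return 362880
    -> return 362880
  -> return 362880
-> return 362880

Final answer: 362880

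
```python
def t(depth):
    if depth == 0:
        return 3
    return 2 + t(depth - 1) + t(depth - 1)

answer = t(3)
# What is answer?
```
Call trace (a repeated sub-call is expanded the first time; later identical calls just restate its return value):
t(depth=3)
  t(depth=2)
    t(depth=1)
      t(depth=0)
      -> return 3
      t(depth=0)
      -> return 3
    -> return 8
    t(depth=1) -> return 8  (same call as traced above)
  -> return 18
  t(depth=2) -> return 18  (same call as traced above)
-> return 38

Final answer: 38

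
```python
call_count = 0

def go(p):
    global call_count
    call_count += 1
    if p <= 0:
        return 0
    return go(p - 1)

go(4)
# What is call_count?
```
Call trace:
go(p=4)
  go(p=3)
    go(p=2)
      go(p=1)
        go(p=0)
        -> return 0
      -> return 0
    -> return 0
  -> return 0
-> return 0

call_count is incremented once per call. go is entered once for each p = 4, 3, 2, 1, 0 (the p <= 0 call returns without recursing), i.e. 4 + 1 calls.
call_count = 5

Final answer: 5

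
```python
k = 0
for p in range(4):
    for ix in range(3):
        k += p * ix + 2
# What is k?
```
Trace:
  k=0
  k=2, p=0, ix=0
  k=4, p=0, ix=1
  k=6, p=0, ix=2
  k=8, p=1, ix=0
  k=11, p=1, ix=1
  k=15, p=1, ix=2
  k=17, p=2, ix=0
  k=21, p=2, ix=1
  k=27, p=2, ix=2
  k=29, p=3, ix=0
  k=34, p=3, ix=1
  k=42, p=3, ix=2

Final answer: 42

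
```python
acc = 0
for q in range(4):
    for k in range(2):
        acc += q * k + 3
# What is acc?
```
Trace:
  acc=0
  acc=3, q=0, k=0
  acc=6, q=0, k=1
  acc=9, q=1, k=0
  acc=13, q=1, k=1
  acc=16, q=2, k=0
  acc=21, q=2, k=1
  acc=24, q=3, k=0
  acc=30, q=3, k=1

Final answer: 30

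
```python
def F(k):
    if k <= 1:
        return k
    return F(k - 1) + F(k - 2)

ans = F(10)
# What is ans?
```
Call trace (a repeated sub-call is expanded the first time; later identical calls just restate its return value):
F(k=10)
  F(k=9)
    F(k=8)
      F(k=7)
        F(k=6)
          F(k=5)
            F(k=4)
              F(k=3)
                F(k=2)
                  F(k=1)
                  -> return 1
                  F(k=0)
                  -> return 0
                -> return 1
                F(k=1)
                -> return 1
              -> return 2
              F(k=2) -> return 1  (same call as traced above)
            -> return 3
            F(k=3) -> return 2  (same call as traced above)
          -> return 5
          F(k=4) -> return 3  (same call as traced above)
        -> return 8
        F(k=5) -> return 5  (same call as traced above)
      -> return 13
      F(k=6) -> return 8  (same call as traced above)
    -> return 21
    F(k=7) -> return 13  (same call as traced above)
  -> return 34
  F(k=8) -> return 21  (same call as traced above)
-> return 55

Final answer: 55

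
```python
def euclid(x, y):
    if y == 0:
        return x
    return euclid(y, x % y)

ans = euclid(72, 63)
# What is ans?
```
Call trace:
euclid(x=72, y=63)
  euclid(x=63, y=9)
    euclid(x=9, y=0)
    -> return 9
  -> return 9
-> return 9

Final answer: 9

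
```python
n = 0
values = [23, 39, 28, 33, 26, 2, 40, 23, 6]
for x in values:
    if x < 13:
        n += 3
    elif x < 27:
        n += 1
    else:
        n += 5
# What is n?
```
Trace:
  n=0
  n=1, x=23
  n=6, x=39
  n=11, x=28
  n=16, x=33
  n=17, x=26
  n=20, x=2
  n=25, x=40
  n=26, x=23
  n=29, x=6

Final answer: 29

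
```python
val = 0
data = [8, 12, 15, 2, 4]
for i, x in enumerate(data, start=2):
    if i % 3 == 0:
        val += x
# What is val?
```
Trace:
  val=0
  val=0, i=2, x=8
  val=12, i=3, x=12
  val=12, i=4, x=15
  val=12, i=5, x=2
  val=16, i=6, x=4

Final answer: 16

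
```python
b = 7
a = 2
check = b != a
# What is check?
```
Trace:
  b=7
  b=7, a=2
  b=7, a=2, check=True

Final answer: True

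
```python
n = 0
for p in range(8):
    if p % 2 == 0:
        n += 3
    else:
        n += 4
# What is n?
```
Trace:
  n=0
  n=3, p=0
  n=7, p=1
  n=10, p=2
  n=14, p=3
  n=17, p=4
  n=21, p=5
  n=24, p=6
  n=28, p=7

Final answer: 28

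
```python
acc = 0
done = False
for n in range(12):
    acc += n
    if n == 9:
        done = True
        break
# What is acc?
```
Trace:
  acc=0
  acc=0, done=False
  acc=0, done=False, n=0
  acc=1, done=False, n=1
  acc=3, done=False, n=2
  acc=6, done=False, n=3
  acc=10, done=False, n=4
  acc=15, done=False, n=5
  acc=21, done=False, n=6
  acc=28, done=False, n=7
  acc=36, done=False, n=8
  acc=45, done=True, n=9

Final answer: 45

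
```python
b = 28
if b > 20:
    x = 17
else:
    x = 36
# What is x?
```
Trace:
  b=28
  b=28, x=17

Final answer: 17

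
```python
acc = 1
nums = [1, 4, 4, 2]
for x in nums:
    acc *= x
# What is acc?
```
Trace:
  acc=1
  acc=1, x=1
  acc=4, x=4
  acc=16, x=4
  acc=32, x=2

Final answer: 32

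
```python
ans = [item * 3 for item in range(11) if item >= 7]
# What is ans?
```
Trace:
  item=0
  item=1
  item=2
  item=3
  item=4
  item=5
  item=6
  item=7
  item=8
  item=9
  item=10
  ans=[21, 24, 27, 30]

Final answer: [21, 24, 27, 30]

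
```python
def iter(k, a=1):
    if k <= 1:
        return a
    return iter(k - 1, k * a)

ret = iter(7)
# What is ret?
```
Call trace:
iter(k=7, a=1)
  iter(k=6, a=7)
    iter(k=5, a=42)
      iter(k=4, a=210)
        iter(k=3, a=840)
          iter(k=2, a=2520)
            iter(k=1, a=5040)
            -> return 5040
          -> return 5040
        -> return 5040
      -> return 5040
    -> return 5040
  -> return 5040
-> return 5040

Final answer: 5040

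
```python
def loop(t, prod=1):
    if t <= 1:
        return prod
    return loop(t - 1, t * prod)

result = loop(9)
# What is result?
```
Call trace:
loop(t=9, prod=1)
  loop(t=8, prod=9)
    loop(t=7, prod=72)
      loop(t=6, prod=504)
        loop(t=5, prod=3024)
          loop(t=4, prod=15120)
            loop(t=3, prod=60480)
              loop(t=2, prod=181440)
                loop(t=1, prod=362880)
                -> return 362880
              -> return 362880
            -> return 362880
          -> return 362880
        -> return 362880
      -> return 362880
    -> return 362880
  -> return 362880
-> return 362880

Final answer: 362880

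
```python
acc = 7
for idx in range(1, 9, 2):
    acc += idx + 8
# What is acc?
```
Trace:
  acc=7
  acc=16, idx=1
  acc=27, idx=3
  acc=40, idx=5
  acc=55, idx=7

Final answer: 55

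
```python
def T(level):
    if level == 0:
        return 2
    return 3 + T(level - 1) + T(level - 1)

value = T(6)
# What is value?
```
Call trace (a repeated sub-call is expanded the first time; later identical calls just restate its return value):
T(level=6)
  T(level=5)
    T(level=4)
      T(level=3)
        T(level=2)
          T(level=1)
            T(level=0)
            -> return 2
            T(level=0)
            -> return 2
          -> return 7
          T(level=1) -> return 7  (same call as traced above)
        -> return 17
        T(level=2) -> return 17  (same call as traced above)
      -> return 37
      T(level=3) -> return 37  (same call as traced above)
    -> return 77
    T(level=4) -> return 77  (same call as traced above)
  -> return 157
  T(level=5) -> return 157  (same call as traced above)
-> return 317

Final answer: 317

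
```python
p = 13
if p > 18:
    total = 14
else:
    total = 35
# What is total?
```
Trace:
  p=13
  p=13, total=35

Final answer: 35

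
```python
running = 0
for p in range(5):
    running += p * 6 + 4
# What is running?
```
Trace:
  running=0
  running=4, p=0
  running=14, p=1
  running=30, p=2
  running=52, p=3
  running=80, p=4

Final answer: 80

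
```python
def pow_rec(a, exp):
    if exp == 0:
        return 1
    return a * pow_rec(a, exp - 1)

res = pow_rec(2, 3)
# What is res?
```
Call trace:
pow_rec(a=2, exp=3)
  pow_rec(a=2, exp=2)
    pow_rec(a=2, exp=1)
      pow_rec(a=2, exp=0)
      -> return 1
    -> return 2
  -> return 4
-> return 8

Final answer: 8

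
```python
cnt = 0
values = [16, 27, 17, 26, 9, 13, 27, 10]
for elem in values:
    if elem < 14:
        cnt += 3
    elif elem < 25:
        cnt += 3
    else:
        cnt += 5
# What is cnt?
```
Trace:
  cnt=0
  cnt=3, elem=16
  cnt=8, elem=27
  cnt=11, elem=17
  cnt=16, elem=26
  cnt=19, elem=9
  cnt=22, elem=13
  cnt=27, elem=27
  cnt=30, elem=10

Final answer: 30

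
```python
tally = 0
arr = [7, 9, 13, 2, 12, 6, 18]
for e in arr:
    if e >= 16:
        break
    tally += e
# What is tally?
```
Trace:
  tally=0
  tally=7, e=7
  tally=16, e=9
  tally=29, e=13
  tally=31, e=2
  tally=43, e=12
  tally=49, e=6
  tally=49, e=18

Final answer: 49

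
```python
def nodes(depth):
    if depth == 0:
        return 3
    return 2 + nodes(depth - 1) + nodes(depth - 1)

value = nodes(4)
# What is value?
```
Call trace (a repeated sub-call is expanded the first time; later identical calls just restate its return value):
nodes(depth=4)
  nodes(depth=3)
    nodes(depth=2)
      nodes(depth=1)
        nodes(depth=0)
        -> return 3
        nodes(depth=0)
        -> return 3
      -> return 8
      nodes(depth=1) -> return 8  (same call as traced above)
    -> return 18
    nodes(depth=2) -> return 18  (same call as traced above)
  -> return 38
  nodes(depth=3) -> return 38  (same call as traced above)
-> return 78

Final answer: 78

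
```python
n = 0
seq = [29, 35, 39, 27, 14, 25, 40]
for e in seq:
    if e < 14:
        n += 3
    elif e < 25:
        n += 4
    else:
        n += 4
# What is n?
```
Trace:
  n=0
  n=4, e=29
  n=8, e=35
  n=12, e=39
  n=16, e=27
  n=20, e=14
  n=24, e=25
  n=28, e=40

Final answer: 28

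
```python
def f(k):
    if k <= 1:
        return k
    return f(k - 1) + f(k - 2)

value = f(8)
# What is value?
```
Call trace (a repeated sub-call is expanded the first time; later identical calls just restate its return value):
f(k=8)
  f(k=7)
    f(k=6)
      f(k=5)
        f(k=4)
          f(k=3)
            f(k=2)
              f(k=1)
              -> return 1
              f(k=0)
              -> return 0
            -> return 1
            f(k=1)
            -> return 1
          -> return 2
          f(k=2) -> return 1  (same call as traced above)
        -> return 3
        f(k=3) -> return 2  (same call as traced above)
      -> return 5
      f(k=4) -> return 3  (same call as traced above)
    -> return 8
    f(k=5) -> return 5  (same call as traced above)
  -> return 13
  f(k=6) -> return 8  (same call as traced above)
-> return 21

Final answer: 21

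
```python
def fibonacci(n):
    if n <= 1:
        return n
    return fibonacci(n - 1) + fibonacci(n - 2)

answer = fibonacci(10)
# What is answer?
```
Call trace (a repeated sub-call is expanded the first time; later identical calls just restate its return value):
fibonacci(n=10)
  fibonacci(n=9)
    fibonacci(n=8)
      fibonacci(n=7)
        fibonacci(n=6)
          fibonacci(n=5)
            fibonacci(n=4)
              fibonacci(n=3)
                fibonacci(n=2)
                  fibonacci(n=1)
                  -> return 1
                  fibonacci(n=0)
                  -> return 0
                -> return 1
                fibonacci(n=1)
                -> return 1
              -> return 2
              fibonacci(n=2) -> return 1  (same call as traced above)
            -> return 3
            fibonacci(n=3) -> return 2  (same call as traced above)
          -> return 5
          fibonacci(n=4) -> return 3  (same call as traced above)
        -> return 8
        fibonacci(n=5) -> return 5  (same call as traced above)
      -> return 13
      fibonacci(n=6) -> return 8  (same call as traced above)
    -> return 21
    fibonacci(n=7) -> return 13  (same call as traced above)
  -> return 34
  fibonacci(n=8) -> return 21  (same call as traced above)
-> return 55

Final answer: 55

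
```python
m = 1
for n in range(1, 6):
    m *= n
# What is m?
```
Trace:
  m=1
  m=1, n=1
  m=2, n=2
  m=6, n=3
  m=24, n=4
  m=120, n=5

Final answer: 120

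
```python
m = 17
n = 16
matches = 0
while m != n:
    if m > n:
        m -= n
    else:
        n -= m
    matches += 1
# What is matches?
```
Trace:
  m=17
  m=17, n=16
  m=17, n=16, matches=0
  m=1, n=16, matches=1
  m=1, n=15, matches=2
  m=1, n=14, matches=3
  m=1, n=13, matches=4
  m=1, n=12, matches=5
  m=1, n=11, matches=6
  m=1, n=10, matches=7
  m=1, n=9, matches=8
  m=1, n=8, matches=9
  m=1, n=7, matches=10
  m=1, n=6, matches=11
  m=1, n=5, matches=12
  m=1, n=4, matches=13
  m=1, n=3, matches=14
  m=1, n=2, matches=15
  m=1, n=1, matches=16

Final answer: 16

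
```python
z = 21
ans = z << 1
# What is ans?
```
Trace:
  z=21
  z=21, ans=42

Final answer: 42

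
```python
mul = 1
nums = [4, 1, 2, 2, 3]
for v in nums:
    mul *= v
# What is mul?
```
Trace:
  mul=1
  mul=4, v=4
  mul=4, v=1
  mul=8, v=2
  mul=16, v=2
  mul=48, v=3

Final answer: 48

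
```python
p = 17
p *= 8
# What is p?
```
Trace:
  p=17
  p=136

Final answer: 136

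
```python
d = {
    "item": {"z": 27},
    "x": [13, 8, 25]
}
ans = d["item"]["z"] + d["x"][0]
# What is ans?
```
Trace:
  d={'item': {'z': 27}, 'x': [13, 8, 25]}
  d={'item': {'z': 27}, 'x': [13, 8, 25]}, ans=40

Final answer: 40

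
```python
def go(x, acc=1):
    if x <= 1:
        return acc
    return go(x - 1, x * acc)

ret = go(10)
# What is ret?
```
Call trace:
go(x=10, acc=1)
  go(x=9, acc=10)
    go(x=8, acc=90)
      go(x=7, acc=720)
        go(x=6, acc=5040)
          go(x=5, acc=30240)
            go(x=4, acc=151200)
              go(x=3, acc=604800)
                go(x=2, acc=1814400)
                  go(x=1, acc=3628800)
                  -> return 3628800
                -> return 3628800
              -> return 3628800
            -> return 3628800
          -> return 3628800
        -> return 3628800
      -> return 3628800
    -> return 3628800
  -> return 3628800
-> return 3628800

Final answer: 3628800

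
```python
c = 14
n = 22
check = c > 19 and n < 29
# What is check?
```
Trace:
  c=14
  c=14, n=22
  c=14, n=22, check=False

Final answer: False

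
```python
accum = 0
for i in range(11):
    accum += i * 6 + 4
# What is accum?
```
Trace:
  accum=0
  accum=4, i=0
  accum=14, i=1
  accum=30, i=2
  accum=52, i=3
  accum=80, i=4
  accum=114, i=5
  accum=154, i=6
  accum=200, i=7
  accum=252, i=8
  accum=310, i=9
  accum=374, i=10

Final answer: 374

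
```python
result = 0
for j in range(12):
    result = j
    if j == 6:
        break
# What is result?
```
Trace:
  result=0
  result=0, j=0
  result=1, j=1
  result=2, j=2
  result=3, j=3
  result=4, j=4
  result=5, j=5
  result=6, j=6

Final answer: 6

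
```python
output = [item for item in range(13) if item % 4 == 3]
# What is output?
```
Trace:
  item=0
  item=1
  item=2
  item=3
  item=4
  item=5
  item=6
  item=7
  item=8
  item=9
  item=10
  item=11
  item=12
  output=[3, 7, 11]

Final answer: [3, 7, 11]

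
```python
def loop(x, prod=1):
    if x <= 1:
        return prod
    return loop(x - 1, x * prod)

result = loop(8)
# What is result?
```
Call trace:
loop(x=8, prod=1)
  loop(x=7, prod=8)
    loop(x=6, prod=56)
      loop(x=5, prod=336)
        loop(x=4, prod=1680)
          loop(x=3, prod=6720)
            loop(x=2, prod=20160)
              loop(x=1, prod=40320)
              -> return 40320
            -> return 40320
          -> return 40320
        -> return 40320
      -> return 40320
    -> return 40320
  -> return 40320
-> return 40320

Final answer: 40320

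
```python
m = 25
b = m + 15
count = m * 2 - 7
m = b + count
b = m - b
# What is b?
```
Trace:
  m=25
  m=25, b=40
  m=25, b=40, count=43
  m=83, b=40, count=43
  m=83, b=43, count=43

Final answer: 43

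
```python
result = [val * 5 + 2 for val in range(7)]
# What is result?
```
Trace:
  val=0
  val=1
  val=2
  val=3
  val=4
  val=5
  val=6
  result=[2, 7, 12, 17, 22, 27, 32]

Final answer: [2, 7, 12, 17, 22, 27, 32]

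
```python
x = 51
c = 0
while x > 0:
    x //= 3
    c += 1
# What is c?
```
Trace:
  x=51
  x=51, c=0
  x=17, c=1
  x=5, c=2
  x=1, c=3
  x=0, c=4

Final answer: 4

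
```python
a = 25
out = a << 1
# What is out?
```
Trace:
  a=25
  a=25, out=50

Final answer: 50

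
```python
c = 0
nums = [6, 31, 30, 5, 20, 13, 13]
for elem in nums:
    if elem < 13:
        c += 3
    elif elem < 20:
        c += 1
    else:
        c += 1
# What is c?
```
Trace:
  c=0
  c=3, elem=6
  c=4, elem=31
  c=5, elem=30
  c=8, elem=5
  c=9, elem=20
  c=10, elem=13
  c=11, elem=13

Final answer: 11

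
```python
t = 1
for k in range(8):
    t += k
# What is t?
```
Trace:
  t=1
  t=1, k=0
  t=2, k=1
  t=4, k=2
  t=7, k=3
  t=11, k=4
  t=16, k=5
  t=22, k=6
  t=29, k=7

Final answer: 29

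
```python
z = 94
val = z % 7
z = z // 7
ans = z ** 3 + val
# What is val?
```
Trace:
  z=94
  z=94, val=3
  z=13, val=3
  z=13, val=3, ans=2200

Final answer: 3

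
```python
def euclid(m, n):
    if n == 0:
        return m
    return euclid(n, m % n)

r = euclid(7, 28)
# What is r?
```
Call trace:
euclid(m=7, n=28)
  euclid(m=28, n=7)
    euclid(m=7, n=0)
    -> return 7
  -> return 7
-> return 7

Final answer: 7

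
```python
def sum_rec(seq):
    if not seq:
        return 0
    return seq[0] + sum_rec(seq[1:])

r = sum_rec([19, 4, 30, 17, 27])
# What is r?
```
Call trace:
sum_rec(seq=[19, 4, 30, 17, 27])
  sum_rec(seq=[4, 30, 17, 27])
    sum_rec(seq=[30, 17, 27])
      sum_rec(seq=[17, 27])
        sum_rec(seq=[27])
          sum_rec(seq=[])
          -> return 0
        -> return 27
      -> return 44
    -> return 74
  -> return 78
-> return 97

Final answer: 97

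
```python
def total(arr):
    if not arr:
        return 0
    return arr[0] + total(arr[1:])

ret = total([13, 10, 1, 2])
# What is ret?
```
Call trace:
total(arr=[13, 10, 1, 2])
  total(arr=[10, 1, 2])
    total(arr=[1, 2])
      total(arr=[2])
        total(arr=[])
        -> return 0
      -> return 2
    -> return 3
  -> return 13
-> return 26

Final answer: 26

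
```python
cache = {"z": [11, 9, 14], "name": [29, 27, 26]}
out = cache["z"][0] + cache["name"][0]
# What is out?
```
Trace:
  cache={'z': [11, 9, 14], 'name': [29, 27, 26]}
  cache={'z': [11, 9, 14], 'name': [29, 27, 26]}, out=40

Final answer: 40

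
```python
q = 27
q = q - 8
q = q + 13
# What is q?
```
Trace:
  q=27
  q=19
  q=32

Final answer: 32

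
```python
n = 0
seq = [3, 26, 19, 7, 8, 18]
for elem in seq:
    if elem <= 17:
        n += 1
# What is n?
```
Trace:
  n=0
  n=1, elem=3
  n=1, elem=26
  n=1, elem=19
  n=2, elem=7
  n=3, elem=8
  n=3, elem=18

Final answer: 3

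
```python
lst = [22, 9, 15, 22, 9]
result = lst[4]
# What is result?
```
Trace:
  lst=[22, 9, 15, 22, 9]
  lst=[22, 9, 15, 22, 9], result=9

Final answer: 9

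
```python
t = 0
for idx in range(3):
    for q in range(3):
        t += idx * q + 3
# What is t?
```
Trace:
  t=0
  t=3, idx=0, q=0
  t=6, idx=0, q=1
  t=9, idx=0, q=2
  t=12, idx=1, q=0
  t=16, idx=1, q=1
  t=21, idx=1, q=2
  t=24, idx=2, q=0
  t=29, idx=2, q=1
  t=36, idx=2, q=2

Final answer: 36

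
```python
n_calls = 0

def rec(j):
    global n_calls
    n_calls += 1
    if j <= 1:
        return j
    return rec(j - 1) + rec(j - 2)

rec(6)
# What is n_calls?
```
Call trace (a repeated sub-call is expanded the first time; later identical calls just restate its return value):
rec(j=6)
  rec(j=5)
    rec(j=4)
      rec(j=3)
        rec(j=2)
          rec(j=1)
          -> return 1
          rec(j=0)
          -> return 0
        -> return 1
        rec(j=1)
        -> return 1
      -> return 2
      rec(j=2) -> return 1  (same call as traced above)
    -> return 3
    rec(j=3) -> return 2  (same call as traced above)
  -> return 5
  rec(j=4) -> return 3  (same call as traced above)
-> return 8

n_calls is incremented once per call, so count the calls in each subtree. Let C(j) = number of calls made by rec(j).
C(0) = C(1) = 1 (base case, no recursion); C(j) = 1 + C(j - 1) + C(j - 2) otherwise.
C(2) = 1 + C(1) + C(0) = 1 + 1 + 1 = 3
C(3) = 1 + C(2) + C(1) = 1 + 3 + 1 = 5
C(4) = 1 + C(3) + C(2) = 1 + 5 + 3 = 9
C(5) = 1 + C(4) + C(3) = 1 + 9 + 5 = 15
C(6) = 1 + C(5) + C(4) = 1 + 15 + 9 = 25
n_calls = C(6) = 25

Final answer: 25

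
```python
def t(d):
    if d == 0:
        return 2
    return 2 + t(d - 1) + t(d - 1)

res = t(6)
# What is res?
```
Call trace (a repeated sub-call is expanded the first time; later identical calls just restate its return value):
t(d=6)
  t(d=5)
    t(d=4)
      t(d=3)
        t(d=2)
          t(d=1)
            t(d=0)
            -> return 2
            t(d=0)
            -> return 2
          -> return 6
          t(d=1) -> return 6  (same call as traced above)
        -> return 14
        t(d=2) -> return 14  (same call as traced above)
      -> return 30
      t(d=3) -> return 30  (same call as traced above)
    -> return 62
    t(d=4) -> return 62  (same call as traced above)
  -> return 126
  t(d=5) -> return 126  (same call as traced above)
-> return 254

Final answer: 254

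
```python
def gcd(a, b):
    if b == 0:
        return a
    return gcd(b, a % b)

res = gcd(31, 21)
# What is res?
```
Call trace:
gcd(a=31, b=21)
  gcd(a=21, b=10)
    gcd(a=10, b=1)
      gcd(a=1, b=0)
      -> return 1
    -> return 1
  -> return 1
-> return 1

Final answer: 1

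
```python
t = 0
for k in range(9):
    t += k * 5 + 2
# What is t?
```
Trace:
  t=0
  t=2, k=0
  t=9, k=1
  t=21, k=2
  t=38, k=3
  t=60, k=4
  t=87, k=5
  t=119, k=6
  t=156, k=7
  t=198, k=8

Final answer: 198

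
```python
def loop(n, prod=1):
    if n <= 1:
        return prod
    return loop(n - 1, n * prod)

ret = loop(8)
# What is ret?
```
Call trace:
loop(n=8, prod=1)
  loop(n=7, prod=8)
    loop(n=6, prod=56)
      loop(n=5, prod=336)
        loop(n=4, prod=1680)
          loop(n=3, prod=6720)
            loop(n=2, prod=20160)
              loop(n=1, prod=40320)
              -> return 40320
            -> return 40320
          -> return 40320
        -> return 40320
      -> return 40320
    -> return 40320
  -> return 40320
-> return 40320

Final answer: 40320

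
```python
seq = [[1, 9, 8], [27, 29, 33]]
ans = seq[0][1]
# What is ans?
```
Trace:
  seq=[[1, 9, 8], [27, 29, 33]]
  seq=[[1, 9, 8], [27, 29, 33]], ans=9

Final answer: 9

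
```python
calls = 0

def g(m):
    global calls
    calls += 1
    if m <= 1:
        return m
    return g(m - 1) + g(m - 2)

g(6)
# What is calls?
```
Call trace (a repeated sub-call is expanded the first time; later identical calls just restate its return value):
g(m=6)
  g(m=5)
    g(m=4)
      g(m=3)
        g(m=2)
          g(m=1)
          -> return 1
          g(m=0)
          -> return 0
        -> return 1
        g(m=1)
        -> return 1
      -> return 2
      g(m=2) -> return 1  (same call as traced above)
    -> return 3
    g(m=3) -> return 2  (same call as traced above)
  -> return 5
  g(m=4) -> return 3  (same call as traced above)
-> return 8

calls is incremented once per call, so count the calls in each subtree. Let C(m) = number of calls made by g(m).
C(0) = C(1) = 1 (base case, no recursion); C(m) = 1 + C(m - 1) + C(m - 2) otherwise.
C(2) = 1 + C(1) + C(0) = 1 + 1 + 1 = 3
C(3) = 1 + C(2) + C(1) = 1 + 3 + 1 = 5
C(4) = 1 + C(3) + C(2) = 1 + 5 + 3 = 9
C(5) = 1 + C(4) + C(3) = 1 + 9 + 5 = 15
C(6) = 1 + C(5) + C(4) = 1 + 15 + 9 = 25
calls = C(6) = 25

Final answer: 25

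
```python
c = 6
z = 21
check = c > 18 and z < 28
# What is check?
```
Trace:
  c=6
  c=6, z=21
  c=6, z=21, check=False

Final answer: False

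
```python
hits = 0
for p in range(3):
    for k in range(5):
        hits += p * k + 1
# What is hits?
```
Trace:
  hits=0
  hits=1, p=0, k=0
  hits=2, p=0, k=1
  hits=3, p=0, k=2
  hits=4, p=0, k=3
  hits=5, p=0, k=4
  hits=6, p=1, k=0
  hits=8, p=1, k=1
  hits=11, p=1, k=2
  hits=15, p=1, k=3
  hits=20, p=1, k=4
  hits=21, p=2, k=0
  hits=24, p=2, k=1
  hits=29, p=2, k=2
  hits=36, p=2, k=3
  hits=45, p=2, k=4

Final answer: 45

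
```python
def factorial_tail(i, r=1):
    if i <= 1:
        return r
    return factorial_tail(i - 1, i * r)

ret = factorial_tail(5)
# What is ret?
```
Call trace:
factorial_tail(i=5, r=1)
  factorial_tail(i=4, r=5)
    factorial_tail(i=3, r=20)
      factorial_tail(i=2, r=60)
        factorial_tail(i=1, r=120)
        -> return 120
      -> return 120
    -> return 120
  -> return 120
-> return 120

Final answer: 120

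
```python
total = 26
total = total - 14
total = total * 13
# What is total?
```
Trace:
  total=26
  total=12
  total=156

Final answer: 156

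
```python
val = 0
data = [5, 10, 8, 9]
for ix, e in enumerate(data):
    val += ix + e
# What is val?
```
Trace:
  val=0
  val=5, ix=0, e=5
  val=16, ix=1, e=10
  val=26, ix=2, e=8
  val=38, ix=3, e=9

Final answer: 38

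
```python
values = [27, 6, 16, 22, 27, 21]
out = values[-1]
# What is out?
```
Trace:
  values=[27, 6, 16, 22, 27, 21]
  values=[27, 6, 16, 22, 27, 21], out=21

Final answer: 21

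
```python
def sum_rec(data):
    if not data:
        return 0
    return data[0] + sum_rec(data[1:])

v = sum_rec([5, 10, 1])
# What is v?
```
Call trace:
sum_rec(data=[5, 10, 1])
  sum_rec(data=[10, 1])
    sum_rec(data=[1])
      sum_rec(data=[])
      -> return 0
    -> return 1
  -> return 11
-> return 16

Final answer: 16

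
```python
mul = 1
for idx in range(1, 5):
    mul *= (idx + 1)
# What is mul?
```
Trace:
  mul=1
  mul=2, idx=1
  mul=6, idx=2
  mul=24, idx=3
  mul=120, idx=4

Final answer: 120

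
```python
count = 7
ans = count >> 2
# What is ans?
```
Trace:
  count=7
  count=7, ans=1

Final answer: 1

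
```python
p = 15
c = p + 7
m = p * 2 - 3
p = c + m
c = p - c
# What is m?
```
Trace:
  p=15
  p=15, c=22
  p=15, c=22, m=27
  p=49, c=22, m=27
  p=49, c=27, m=27

Final answer: 27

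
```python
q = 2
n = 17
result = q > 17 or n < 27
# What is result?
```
Trace:
  q=2
  q=2, n=17
  q=2, n=17, result=True

Final answer: True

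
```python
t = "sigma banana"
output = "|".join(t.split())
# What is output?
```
Trace:
  t='sigma banana'
  t='sigma banana', output='sigma|banana'

Final answer: 'sigma|banana'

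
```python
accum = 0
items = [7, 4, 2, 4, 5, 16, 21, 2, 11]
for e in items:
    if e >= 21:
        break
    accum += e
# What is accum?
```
Trace:
  accum=0
  accum=7, e=7
  accum=11, e=4
  accum=13, e=2
  accum=17, e=4
  accum=22, e=5
  accum=38, e=16
  accum=38, e=21

Final answer: 38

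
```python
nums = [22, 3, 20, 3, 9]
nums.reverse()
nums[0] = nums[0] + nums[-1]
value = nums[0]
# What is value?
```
Trace:
  nums=[22, 3, 20, 3, 9]
  nums=[9, 3, 20, 3, 22]
  nums=[31, 3, 20, 3, 22]
  nums=[31, 3, 20, 3, 22], value=31

Final answer: 31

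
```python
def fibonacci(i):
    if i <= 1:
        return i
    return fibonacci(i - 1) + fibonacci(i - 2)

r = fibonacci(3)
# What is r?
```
Call trace:
fibonacci(i=3)
  fibonacci(i=2)
    fibonacci(i=1)
    -> return 1
    fibonacci(i=0)
    -> return 0
  -> return 1
  fibonacci(i=1)
  -> return 1
-> return 2

Final answer: 2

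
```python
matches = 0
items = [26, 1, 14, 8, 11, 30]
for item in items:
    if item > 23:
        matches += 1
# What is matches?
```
Trace:
  matches=0
  matches=1, item=26
  matches=1, item=1
  matches=1, item=14
  matches=1, item=8
  matches=1, item=11
  matches=2, item=30

Final answer: 2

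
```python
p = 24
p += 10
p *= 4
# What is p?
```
Trace:
  p=24
  p=34
  p=136

Final answer: 136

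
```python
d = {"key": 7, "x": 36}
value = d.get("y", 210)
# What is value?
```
Trace:
  d={'key': 7, 'x': 36}
  d={'key': 7, 'x': 36}, value=210

Final answer: 210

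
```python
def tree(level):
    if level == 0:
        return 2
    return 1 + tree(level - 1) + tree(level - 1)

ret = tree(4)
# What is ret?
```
Call trace (a repeated sub-call is expanded the first time; later identical calls just restate its return value):
tree(level=4)
  tree(level=3)
    tree(level=2)
      tree(level=1)
        tree(level=0)
        -> return 2
        tree(level=0)
        -> return 2
      -> return 5
      tree(level=1) -> return 5  (same call as traced above)
    -> return 11
    tree(level=2) -> return 11  (same call as traced above)
  -> return 23
  tree(level=3) -> return 23  (same call as traced above)
-> return 47

Final answer: 47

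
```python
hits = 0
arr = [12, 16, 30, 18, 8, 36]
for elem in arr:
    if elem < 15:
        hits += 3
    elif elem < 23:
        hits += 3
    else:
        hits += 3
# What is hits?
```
Trace:
  hits=0
  hits=3, elem=12
  hits=6, elem=16
  hits=9, elem=30
  hits=12, elem=18
  hits=15, elem=8
  hits=18, elem=36

Final answer: 18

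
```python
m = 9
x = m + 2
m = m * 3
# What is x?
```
Trace:
  m=9
  m=9, x=11
  m=27, x=11

Final answer: 11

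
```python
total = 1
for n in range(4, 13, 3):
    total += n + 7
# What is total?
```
Trace:
  total=1
  total=12, n=4
  total=26, n=7
  total=43, n=10

Final answer: 43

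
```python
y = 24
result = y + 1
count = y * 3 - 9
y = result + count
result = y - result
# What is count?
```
Trace:
  y=24
  y=24, result=25
  y=24, result=25, count=63
  y=88, result=25, count=63
  y=88, result=63, count=63

Final answer: 63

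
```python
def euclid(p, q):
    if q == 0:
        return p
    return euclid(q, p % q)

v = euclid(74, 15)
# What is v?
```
Call trace:
euclid(p=74, q=15)
  euclid(p=15, q=14)
    euclid(p=14, q=1)
      euclid(p=1, q=0)
      -> return 1
    -> return 1
  -> return 1
-> return 1

Final answer: 1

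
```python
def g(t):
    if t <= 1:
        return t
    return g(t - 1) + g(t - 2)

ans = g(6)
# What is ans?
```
Call trace (a repeated sub-call is expanded the first time; later identical calls just restate its return value):
g(t=6)
  g(t=5)
    g(t=4)
      g(t=3)
        g(t=2)
          g(t=1)
          -> return 1
          g(t=0)
          -> return 0
        -> return 1
        g(t=1)
        -> return 1
      -> return 2
      g(t=2) -> return 1  (same call as traced above)
    -> return 3
    g(t=3) -> return 2  (same call as traced above)
  -> return 5
  g(t=4) -> return 3  (same call as traced above)
-> return 8

Final answer: 8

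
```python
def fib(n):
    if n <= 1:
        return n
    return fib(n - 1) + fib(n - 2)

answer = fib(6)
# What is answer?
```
Call trace (a repeated sub-call is expanded the first time; later identical calls just restate its return value):
fib(n=6)
  fib(n=5)
    fib(n=4)
      fib(n=3)
        fib(n=2)
          fib(n=1)
          -> return 1
          fib(n=0)
          -> return 0
        -> return 1
        fib(n=1)
        -> return 1
      -> return 2
      fib(n=2) -> return 1  (same call as traced above)
    -> return 3
    fib(n=3) -> return 2  (same call as traced above)
  -> return 5
  fib(n=4) -> return 3  (same call as traced above)
-> return 8

Final answer: 8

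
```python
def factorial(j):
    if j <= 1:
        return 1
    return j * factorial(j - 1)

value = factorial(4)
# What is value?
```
Call trace:
factorial(j=4)
  factorial(j=3)
    factorial(j=2)
      factorial(j=1)
      -> return 1
    -> return 2
  -> return 6
-> return 24

Final answer: 24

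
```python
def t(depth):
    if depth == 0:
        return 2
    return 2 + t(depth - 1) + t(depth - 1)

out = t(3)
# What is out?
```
Call trace (a repeated sub-call is expanded the first time; later identical calls just restate its return value):
t(depth=3)
  t(depth=2)
    t(depth=1)
      t(depth=0)
      -> return 2
      t(depth=0)
      -> return 2
    -> return 6
    t(depth=1) -> return 6  (same call as traced above)
  -> return 14
  t(depth=2) -> return 14  (same call as traced above)
-> return 30

Final answer: 30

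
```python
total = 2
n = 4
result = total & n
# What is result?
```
Trace:
  total=2
  total=2, n=4
  total=2, n=4, result=0

Final answer: 0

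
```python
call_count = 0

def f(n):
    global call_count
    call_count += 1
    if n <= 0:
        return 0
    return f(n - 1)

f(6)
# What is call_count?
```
Call trace:
f(n=6)
  f(n=5)
    f(n=4)
      f(n=3)
        f(n=2)
          f(n=1)
            f(n=0)
            -> return 0
          -> return 0
        -> return 0
      -> return 0
    -> return 0
  -> return 0
-> return 0

call_count is incremented once per call. f is entered once for each n = 6, 5, 4, 3, 2, 1, 0 (the n <= 0 call returns without recursing), i.e. 6 + 1 calls.
call_count = 7

Final answer: 7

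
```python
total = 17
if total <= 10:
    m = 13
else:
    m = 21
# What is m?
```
Trace:
  total=17
  total=17, m=21

Final answer: 21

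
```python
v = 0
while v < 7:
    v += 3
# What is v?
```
Trace:
  v=0
  v=3
  v=6
  v=9

Final answer: 9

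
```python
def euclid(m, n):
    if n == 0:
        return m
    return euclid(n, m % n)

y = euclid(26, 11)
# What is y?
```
Call trace:
euclid(m=26, n=11)
  euclid(m=11, n=4)
    euclid(m=4, n=3)
      euclid(m=3, n=1)
        euclid(m=1, n=0)
        -> return 1
      -> return 1
    -> return 1
  -> return 1
-> return 1

Final answer: 1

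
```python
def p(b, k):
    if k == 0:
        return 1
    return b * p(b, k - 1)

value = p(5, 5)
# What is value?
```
Call trace:
p(b=5, k=5)
  p(b=5, k=4)
    p(b=5, k=3)
      p(b=5, k=2)
        p(b=5, k=1)
          p(b=5, k=0)
          -> return 1
        -> return 5
      -> return 25
    -> return 125
  -> return 625
-> return 3125

Final answer: 3125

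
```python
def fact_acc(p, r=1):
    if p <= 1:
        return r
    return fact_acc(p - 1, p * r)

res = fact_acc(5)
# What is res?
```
Call trace:
fact_acc(p=5, r=1)
  fact_acc(p=4, r=5)
    fact_acc(p=3, r=20)
      fact_acc(p=2, r=60)
        fact_acc(p=1, r=120)
        -> return 120
      -> return 120
    -> return 120
  -> return 120
-> return 120

Final answer: 120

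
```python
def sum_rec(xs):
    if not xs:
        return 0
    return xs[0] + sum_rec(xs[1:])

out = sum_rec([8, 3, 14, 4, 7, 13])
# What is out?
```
Call trace:
sum_rec(xs=[8, 3, 14, 4, 7, 13])
  sum_rec(xs=[3, 14, 4, 7, 13])
    sum_rec(xs=[14, 4, 7, 13])
      sum_rec(xs=[4, 7, 13])
        sum_rec(xs=[7, 13])
          sum_rec(xs=[13])
            sum_rec(xs=[])
            -> return 0
          -> return 13
        -> return 20
      -> return 24
    -> return 38
  -> return 41
-> return 49

Final answer: 49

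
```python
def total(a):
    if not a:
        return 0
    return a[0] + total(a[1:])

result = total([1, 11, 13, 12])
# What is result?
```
Call trace:
total(a=[1, 11, 13, 12])
  total(a=[11, 13, 12])
    total(a=[13, 12])
      total(a=[12])
        total(a=[])
        -> return 0
      -> return 12
    -> return 25
  -> return 36
-> return 37

Final answer: 37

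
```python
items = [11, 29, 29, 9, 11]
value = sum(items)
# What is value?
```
Trace:
  items=[11, 29, 29, 9, 11]
  items=[11, 29, 29, 9, 11], value=89

Final answer: 89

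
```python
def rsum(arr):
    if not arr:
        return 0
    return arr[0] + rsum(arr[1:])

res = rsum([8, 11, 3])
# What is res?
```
Call trace:
rsum(arr=[8, 11, 3])
  rsum(arr=[11, 3])
    rsum(arr=[3])
      rsum(arr=[])
      -> return 0
    -> return 3
  -> return 14
-> return 22

Final answer: 22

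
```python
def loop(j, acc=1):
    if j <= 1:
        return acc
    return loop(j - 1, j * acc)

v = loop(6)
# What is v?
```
Call trace:
loop(j=6, acc=1)
  loop(j=5, acc=6)
    loop(j=4, acc=30)
      loop(j=3, acc=120)
        loop(j=2, acc=360)
          loop(j=1, acc=720)
          -> return 720
        -> return 720
      -> return 720
    -> return 720
  -> return 720
-> return 720

Final answer: 720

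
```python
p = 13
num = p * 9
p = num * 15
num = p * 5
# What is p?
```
Trace:
  p=13
  p=13, num=117
  p=1755, num=117
  p=1755, num=8775

Final answer: 1755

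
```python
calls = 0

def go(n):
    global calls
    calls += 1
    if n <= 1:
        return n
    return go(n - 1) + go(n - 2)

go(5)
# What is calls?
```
Call trace (a repeated sub-call is expanded the first time; later identical calls just restate its return value):
go(n=5)
  go(n=4)
    go(n=3)
      go(n=2)
        go(n=1)
        -> return 1
        go(n=0)
        -> return 0
      -> return 1
      go(n=1)
      -> return 1
    -> return 2
    go(n=2) -> return 1  (same call as traced above)
  -> return 3
  go(n=3) -> return 2  (same call as traced above)
-> return 5

calls is incremented once per call, so count the calls in each subtree. Let C(n) = number of calls made by go(n).
C(0) = C(1) = 1 (base case, no recursion); C(n) = 1 + C(n - 1) + C(n - 2) otherwise.
C(2) = 1 + C(1) + C(0) = 1 + 1 + 1 = 3
C(3) = 1 + C(2) + C(1) = 1 + 3 + 1 = 5
C(4) = 1 + C(3) + C(2) = 1 + 5 + 3 = 9
C(5) = 1 + C(4) + C(3) = 1 + 9 + 5 = 15
calls = C(5) = 15

Final answer: 15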